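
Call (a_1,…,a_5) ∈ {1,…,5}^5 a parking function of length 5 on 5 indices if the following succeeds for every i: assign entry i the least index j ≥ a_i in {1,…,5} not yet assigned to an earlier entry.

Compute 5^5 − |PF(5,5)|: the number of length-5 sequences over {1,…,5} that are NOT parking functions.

#PF = 1·6^4 = 1·1296 = 1296 [KW]
Check (4,4,4,4,4) → sorted (4,4,4,4,4): b_1=4>1, not a PF.
Total 3125; non-PF = 3125−1296 = 1829

1829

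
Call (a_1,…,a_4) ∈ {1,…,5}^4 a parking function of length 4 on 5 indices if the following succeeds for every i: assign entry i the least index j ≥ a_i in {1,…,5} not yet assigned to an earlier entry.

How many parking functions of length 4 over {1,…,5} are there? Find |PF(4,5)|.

|PF| = (6−4)·6^(4−1) = 2×216 = 432 (Pollak)
Example (4,1,5,1) → sorted (1,1,4,5): b_i ≤ 1+i ∀i, a PF.

432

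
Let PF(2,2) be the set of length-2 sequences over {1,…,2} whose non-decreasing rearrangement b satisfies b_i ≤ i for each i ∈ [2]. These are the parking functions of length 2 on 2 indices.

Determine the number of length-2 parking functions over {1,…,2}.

3

|PF(2,2)| = 1·3^1 = 1 · 3 = 3 (Konheim–Weiss)
Check (2,1) → sorted (1,2): b_i ≤ i ∀i, a PF.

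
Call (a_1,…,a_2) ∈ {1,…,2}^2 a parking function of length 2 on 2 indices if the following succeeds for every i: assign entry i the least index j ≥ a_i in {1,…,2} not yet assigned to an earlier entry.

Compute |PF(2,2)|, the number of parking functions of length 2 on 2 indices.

|PF(2,2)| = 1·3^1 = 1·3 = 3 [KW]
Example (1,2) → sorted (1,2): b_i ≤ i ∀i, a PF.

3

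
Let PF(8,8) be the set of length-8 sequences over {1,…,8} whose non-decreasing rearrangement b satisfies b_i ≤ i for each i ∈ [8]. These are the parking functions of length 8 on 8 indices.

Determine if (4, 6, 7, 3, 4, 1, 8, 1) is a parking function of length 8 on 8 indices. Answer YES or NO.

Rearranged: b = (1, 1, 3, 4, 4, 6, 7, 8).
  b_1=1 ≤ 1
  b_2=1 ≤ 2
  b_3=3 ≤ 3
  b_4=4 ≤ 4
  b_5=4 ≤ 5
  b_6=6 ≤ 6
  b_7=7 ≤ 7
  b_8=8 ≤ 8
All bounds hold ⇒ YES

YES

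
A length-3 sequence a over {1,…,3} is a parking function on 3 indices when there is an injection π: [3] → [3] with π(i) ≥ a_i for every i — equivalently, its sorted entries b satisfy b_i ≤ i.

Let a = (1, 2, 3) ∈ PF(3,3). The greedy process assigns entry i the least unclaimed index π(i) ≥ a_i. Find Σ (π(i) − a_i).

Σπ = 6 ({1..3} each once); Σa = 1+2+3 = 6; disp = 6−6 = 0.

0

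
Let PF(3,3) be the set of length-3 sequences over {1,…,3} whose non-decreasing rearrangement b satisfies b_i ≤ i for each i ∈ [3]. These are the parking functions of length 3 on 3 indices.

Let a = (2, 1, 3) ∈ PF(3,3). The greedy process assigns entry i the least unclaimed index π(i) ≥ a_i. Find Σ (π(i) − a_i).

Σπ = 3·4/2 = 6 (π permutes [3]); Σa = 2+1+3 = 6; disp = 6−6 = 0.

0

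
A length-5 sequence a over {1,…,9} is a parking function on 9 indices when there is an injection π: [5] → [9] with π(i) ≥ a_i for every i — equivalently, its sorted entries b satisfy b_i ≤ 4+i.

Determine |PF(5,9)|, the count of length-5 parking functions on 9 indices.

Count = (9−5+1)·(9+1)^(5−1) = 5 · 10000 = 50000
E.g. (3,3,7,2,1) → sorted (1,2,3,3,7): b_i ≤ 4+i ∀i, a PF.

50000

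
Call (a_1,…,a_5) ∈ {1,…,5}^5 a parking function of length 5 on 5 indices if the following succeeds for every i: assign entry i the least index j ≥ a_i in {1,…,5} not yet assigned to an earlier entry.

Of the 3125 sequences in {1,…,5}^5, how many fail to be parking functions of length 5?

Count = (5+1−5)·(5+1)^{5−1} = 1 · 1296 = 1296 (Pollak)
One tuple (3,5,5,5,4) → sorted (3,4,5,5,5): b_1=3>1, not a PF.
5^5 − 1296 = 3125 − 1296 = 1829

1829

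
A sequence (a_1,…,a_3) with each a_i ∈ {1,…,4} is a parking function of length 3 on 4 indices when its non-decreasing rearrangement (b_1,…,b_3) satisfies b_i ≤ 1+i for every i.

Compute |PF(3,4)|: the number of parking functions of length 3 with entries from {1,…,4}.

50

Count = (4+1−3)·(4+1)^{3−1} = 2×25 = 50 (Konheim–Weiss)
E.g. (1,4,1) → sorted (1,1,4): b_i ≤ 1+i ∀i, a PF.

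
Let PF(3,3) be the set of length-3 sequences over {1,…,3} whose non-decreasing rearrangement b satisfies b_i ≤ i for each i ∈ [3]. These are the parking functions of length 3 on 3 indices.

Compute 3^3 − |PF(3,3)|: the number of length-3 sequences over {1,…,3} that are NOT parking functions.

11

|PF(3,3)| = 1·4^2 = 1·16 = 16
Check (2,3,3) → sorted (2,3,3): b_1=2>1, not a PF.
3^3 − 16 = 27 − 16 = 11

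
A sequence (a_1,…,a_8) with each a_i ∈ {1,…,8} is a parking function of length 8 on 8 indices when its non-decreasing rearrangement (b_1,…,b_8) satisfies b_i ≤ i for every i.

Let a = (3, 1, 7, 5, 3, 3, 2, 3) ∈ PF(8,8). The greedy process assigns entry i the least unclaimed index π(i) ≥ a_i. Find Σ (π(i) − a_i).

Σπ = 36 ({1..8} each once); Σa = 3+1+7+5+3+3+2+3 = 27; disp = 36−27 = 9.

9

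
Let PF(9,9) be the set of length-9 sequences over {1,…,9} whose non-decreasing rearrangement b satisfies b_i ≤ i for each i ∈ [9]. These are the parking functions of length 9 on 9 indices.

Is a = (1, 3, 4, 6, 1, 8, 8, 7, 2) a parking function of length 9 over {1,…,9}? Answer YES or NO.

YES

Order a: b = (1, 1, 2, 3, 4, 6, 7, 8, 8).
  b_1=1 ≤ 1
  b_2=1 ≤ 2
  b_3=2 ≤ 3
  b_4=3 ≤ 4
  b_5=4 ≤ 5
  b_6=6 ≤ 6
  b_7=7 ≤ 7
  b_8=8 ≤ 8
  b_9=8 ≤ 9
All bounds hold ⇒ YES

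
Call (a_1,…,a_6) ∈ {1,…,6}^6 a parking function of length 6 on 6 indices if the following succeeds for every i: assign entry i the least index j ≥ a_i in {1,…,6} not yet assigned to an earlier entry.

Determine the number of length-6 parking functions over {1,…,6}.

16807

|PF| = (7−6)·7^(6−1) = 1 · 16807 = 16807 [KW]
One tuple (2,5,5,3,4,1) → sorted (1,2,3,4,5,5): b_i ≤ i ∀i, a PF.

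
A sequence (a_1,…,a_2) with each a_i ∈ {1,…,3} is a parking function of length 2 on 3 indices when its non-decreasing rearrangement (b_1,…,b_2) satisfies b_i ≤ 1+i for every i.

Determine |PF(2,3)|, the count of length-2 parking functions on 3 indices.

|PF| = (3+1−2)·(3+1)^{2−1} = 2×4 = 8 (Pollak)
One tuple (1,1) → sorted (1,1): b_i ≤ 1+i ∀i, a PF.

8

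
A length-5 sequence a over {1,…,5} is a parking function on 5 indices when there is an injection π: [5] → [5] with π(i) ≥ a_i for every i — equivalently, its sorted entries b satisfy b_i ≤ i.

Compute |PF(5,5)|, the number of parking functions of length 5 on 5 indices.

1296

Count = (6−5)·6^(5−1) = 1×1296 = 1296
Check (1,5,2,2,1) → sorted (1,1,2,2,5): b_i ≤ i ∀i, a PF.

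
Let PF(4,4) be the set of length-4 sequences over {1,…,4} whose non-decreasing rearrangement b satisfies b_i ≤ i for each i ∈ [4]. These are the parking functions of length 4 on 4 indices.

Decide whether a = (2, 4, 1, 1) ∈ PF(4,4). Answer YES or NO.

YES

Rearranged: b = (1, 1, 2, 4).
  b_1=1 ≤ 1
  b_2=1 ≤ 2
  b_3=2 ≤ 3
  b_4=4 ≤ 4
All bounds hold ⇒ YES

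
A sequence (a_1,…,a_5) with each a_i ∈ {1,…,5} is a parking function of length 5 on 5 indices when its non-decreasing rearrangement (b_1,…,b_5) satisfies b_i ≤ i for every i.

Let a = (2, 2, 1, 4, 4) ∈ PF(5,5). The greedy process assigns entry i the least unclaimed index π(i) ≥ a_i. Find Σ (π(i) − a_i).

Σπ(i) = 1+…+5 = 15; Σa = 2+2+1+4+4 = 13; disp = 15−13 = 2.

2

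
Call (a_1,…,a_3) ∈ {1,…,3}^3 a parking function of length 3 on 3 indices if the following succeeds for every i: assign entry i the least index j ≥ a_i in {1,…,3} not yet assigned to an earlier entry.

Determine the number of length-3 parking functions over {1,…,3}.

16

#PF = (4−3)·4^(3−1) = 1 · 16 = 16
Check (2,2,1) → sorted (1,2,2): b_i ≤ i ∀i, a PF.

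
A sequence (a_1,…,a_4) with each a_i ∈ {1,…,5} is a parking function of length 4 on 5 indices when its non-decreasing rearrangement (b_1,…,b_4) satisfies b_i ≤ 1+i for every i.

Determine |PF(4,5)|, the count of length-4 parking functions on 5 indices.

|PF| = (6−4)·6^(4−1) = 2 · 216 = 432 (Konheim–Weiss)
One tuple (2,3,1,5) → sorted (1,2,3,5): b_i ≤ 1+i ∀i, a PF.

432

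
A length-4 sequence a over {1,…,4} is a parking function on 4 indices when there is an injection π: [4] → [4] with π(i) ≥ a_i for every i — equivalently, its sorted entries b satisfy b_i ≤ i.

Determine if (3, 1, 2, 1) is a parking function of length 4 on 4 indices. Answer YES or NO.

Sorted: b = (1, 1, 2, 3).
  b_1=1 ≤ 1
  b_2=1 ≤ 2
  b_3=2 ≤ 3
  b_4=3 ≤ 4
All bounds hold ⇒ YES

YES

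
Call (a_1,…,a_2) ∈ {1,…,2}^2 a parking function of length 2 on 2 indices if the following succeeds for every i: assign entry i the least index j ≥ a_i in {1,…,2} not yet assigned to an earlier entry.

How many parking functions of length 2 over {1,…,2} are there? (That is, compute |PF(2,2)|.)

#PF = (3−2)·3^(2−1) = 1 · 3 = 3 [KW]
Example (2,1) → sorted (1,2): b_i ≤ i ∀i, a PF.

3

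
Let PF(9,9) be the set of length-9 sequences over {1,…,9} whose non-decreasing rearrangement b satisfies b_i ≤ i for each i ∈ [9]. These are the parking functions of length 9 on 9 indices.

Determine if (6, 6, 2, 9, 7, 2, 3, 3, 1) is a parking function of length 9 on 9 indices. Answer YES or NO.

YES

Rearranged: b = (1, 2, 2, 3, 3, 6, 6, 7, 9).
  b_1=1 ≤ 1
  b_2=2 ≤ 2
  b_3=2 ≤ 3
  b_4=3 ≤ 4
  b_5=3 ≤ 5
  b_6=6 ≤ 6
  b_7=6 ≤ 7
  b_8=7 ≤ 8
  b_9=9 ≤ 9
All bounds hold ⇒ YES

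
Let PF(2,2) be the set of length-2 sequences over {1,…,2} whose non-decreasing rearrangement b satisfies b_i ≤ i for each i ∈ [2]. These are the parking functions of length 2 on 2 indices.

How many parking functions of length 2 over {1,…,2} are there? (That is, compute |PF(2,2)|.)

3

#PF = (2+1−2)·(2+1)^{2−1} = 1·3 = 3
E.g. (1,2) → sorted (1,2): b_i ≤ i ∀i, a PF.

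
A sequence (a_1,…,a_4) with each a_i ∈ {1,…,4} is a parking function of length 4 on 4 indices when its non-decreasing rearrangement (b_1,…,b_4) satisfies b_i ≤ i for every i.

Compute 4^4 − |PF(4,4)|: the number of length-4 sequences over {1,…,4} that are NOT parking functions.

#PF = (4−4+1)·(4+1)^(4−1) = 1 · 125 = 125 [KW]
Check (4,4,4,3) → sorted (3,4,4,4): b_1=3>1, not a PF.
Total 256; non-PF = 256−125 = 131

131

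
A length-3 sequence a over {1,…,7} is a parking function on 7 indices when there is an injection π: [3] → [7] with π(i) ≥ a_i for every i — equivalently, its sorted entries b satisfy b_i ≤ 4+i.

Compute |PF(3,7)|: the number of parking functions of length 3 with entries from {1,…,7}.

320

|PF| = 5·8^2 = 5·64 = 320 (Pollak)
E.g. (5,2,1) → sorted (1,2,5): b_i ≤ 4+i ∀i, a PF.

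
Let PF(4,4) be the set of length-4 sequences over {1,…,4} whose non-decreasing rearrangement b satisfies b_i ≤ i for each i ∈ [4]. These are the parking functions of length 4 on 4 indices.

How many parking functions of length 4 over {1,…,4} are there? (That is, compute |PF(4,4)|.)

125

|PF(4,4)| = (4+1−4)·(4+1)^{4−1} = 1×125 = 125 [KW]
Example (1,1,2,4) → sorted (1,1,2,4): b_i ≤ i ∀i, a PF.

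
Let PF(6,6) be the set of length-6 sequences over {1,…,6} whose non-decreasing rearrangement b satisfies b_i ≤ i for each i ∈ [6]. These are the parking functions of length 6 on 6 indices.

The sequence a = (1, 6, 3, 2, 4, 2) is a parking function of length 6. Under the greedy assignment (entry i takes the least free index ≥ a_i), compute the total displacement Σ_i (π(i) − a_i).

Σπ = 6·7/2 = 21 (π permutes [6]); Σa = 1+6+3+2+4+2 = 18; disp = 21−18 = 3.

3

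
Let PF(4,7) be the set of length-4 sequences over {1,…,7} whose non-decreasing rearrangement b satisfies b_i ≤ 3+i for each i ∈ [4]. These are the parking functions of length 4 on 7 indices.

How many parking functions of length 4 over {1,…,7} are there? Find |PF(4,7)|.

#PF = 4·8^3 = 4 · 512 = 2048 (Pollak)
E.g. (5,7,1,2) → sorted (1,2,5,7): b_i ≤ 3+i ∀i, a PF.

2048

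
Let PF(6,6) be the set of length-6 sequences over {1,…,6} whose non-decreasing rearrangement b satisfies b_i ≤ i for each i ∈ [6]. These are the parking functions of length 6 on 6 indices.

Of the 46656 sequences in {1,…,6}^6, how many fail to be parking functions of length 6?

Count = (6−6+1)·(6+1)^(6−1) = 1×16807 = 16807 (Konheim–Weiss)
Example (4,2,5,3,5,6) → sorted (2,3,4,5,5,6): b_1=2>1, not a PF.
6^6 − 16807 = 46656 − 16807 = 29849

29849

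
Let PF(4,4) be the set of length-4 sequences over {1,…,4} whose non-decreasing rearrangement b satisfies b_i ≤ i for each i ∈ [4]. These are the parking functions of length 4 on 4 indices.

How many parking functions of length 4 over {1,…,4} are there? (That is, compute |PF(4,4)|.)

Count = (4+1−4)·(4+1)^{4−1} = 1×125 = 125 (Pollak)
Example (3,1,2,4) → sorted (1,2,3,4): b_i ≤ i ∀i, a PF.

125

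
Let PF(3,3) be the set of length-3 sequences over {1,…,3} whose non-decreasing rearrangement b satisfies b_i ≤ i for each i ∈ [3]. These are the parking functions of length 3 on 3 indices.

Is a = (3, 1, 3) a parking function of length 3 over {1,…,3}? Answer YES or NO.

Rearranged: b = (1, 3, 3).
  b_1=1 ≤ 1
  b_2=3 > 2
  fails at i=2 ⇒ NO

NO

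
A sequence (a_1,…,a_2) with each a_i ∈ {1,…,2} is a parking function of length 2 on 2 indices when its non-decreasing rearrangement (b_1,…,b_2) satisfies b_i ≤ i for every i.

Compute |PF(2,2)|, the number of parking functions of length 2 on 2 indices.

3

|PF(2,2)| = (3−2)·3^(2−1) = 1×3 = 3 (Konheim–Weiss)
Check (1,1) → sorted (1,1): b_i ≤ i ∀i, a PF.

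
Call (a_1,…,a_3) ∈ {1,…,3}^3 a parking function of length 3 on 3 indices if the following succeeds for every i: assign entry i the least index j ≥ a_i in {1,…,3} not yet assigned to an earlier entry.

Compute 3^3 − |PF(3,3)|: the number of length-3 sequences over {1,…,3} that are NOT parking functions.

|PF(3,3)| = (4−3)·4^(3−1) = 1·16 = 16 (Konheim–Weiss)
E.g. (2,2,2) → sorted (2,2,2): b_1=2>1, not a PF.
So 27 − 16 = 11 fail.

11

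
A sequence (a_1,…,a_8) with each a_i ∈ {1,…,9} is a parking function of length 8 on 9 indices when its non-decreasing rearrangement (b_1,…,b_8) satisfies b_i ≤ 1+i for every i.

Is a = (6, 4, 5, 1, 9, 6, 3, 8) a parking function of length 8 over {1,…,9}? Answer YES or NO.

Rearranged: b = (1, 3, 4, 5, 6, 6, 8, 9).
  b_1=1 ≤ 2
  b_2=3 ≤ 3
  b_3=4 ≤ 4
  b_4=5 ≤ 5
  b_5=6 ≤ 6
  b_6=6 ≤ 7
  b_7=8 ≤ 8
  b_8=9 ≤ 9
All bounds hold ⇒ YES

YES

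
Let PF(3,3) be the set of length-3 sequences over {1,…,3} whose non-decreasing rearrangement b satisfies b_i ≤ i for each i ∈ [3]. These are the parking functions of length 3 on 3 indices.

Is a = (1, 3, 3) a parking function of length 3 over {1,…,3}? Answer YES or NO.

NO

Order a: b = (1, 3, 3).
  b_1=1 ≤ 1
  b_2=3 > 2
  fails at i=2 ⇒ NO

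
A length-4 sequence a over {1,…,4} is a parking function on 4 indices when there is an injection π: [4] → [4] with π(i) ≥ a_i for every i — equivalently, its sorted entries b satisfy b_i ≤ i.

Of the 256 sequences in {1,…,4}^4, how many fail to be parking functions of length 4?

131

#PF = (4−4+1)·(4+1)^(4−1) = 1 · 125 = 125
Check (4,4,4,4) → sorted (4,4,4,4): b_1=4>1, not a PF.
So 256 − 125 = 131 fail.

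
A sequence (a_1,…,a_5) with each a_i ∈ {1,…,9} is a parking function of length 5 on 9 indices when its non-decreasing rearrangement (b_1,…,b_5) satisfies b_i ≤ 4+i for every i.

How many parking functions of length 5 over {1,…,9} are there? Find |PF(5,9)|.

50000

Count = (9+1−5)·(9+1)^{5−1} = 5×10000 = 50000 (Pollak)
Check (7,6,1,6,9) → sorted (1,6,6,7,9): b_i ≤ 4+i ∀i, a PF.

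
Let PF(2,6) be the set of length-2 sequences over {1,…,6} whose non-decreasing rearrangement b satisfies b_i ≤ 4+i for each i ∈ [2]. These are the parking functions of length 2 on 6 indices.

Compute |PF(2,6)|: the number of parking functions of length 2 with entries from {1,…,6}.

Count = (7−2)·7^(2−1) = 5×7 = 35 (Pollak)
E.g. (1,6) → sorted (1,6): b_i ≤ 4+i ∀i, a PF.

35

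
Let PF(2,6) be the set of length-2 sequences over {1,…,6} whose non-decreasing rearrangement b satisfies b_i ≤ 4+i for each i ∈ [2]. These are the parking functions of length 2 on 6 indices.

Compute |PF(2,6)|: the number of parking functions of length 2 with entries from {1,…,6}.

35

|PF(2,6)| = 5·7^1 = 5·7 = 35 (Pollak)
One tuple (4,3) → sorted (3,4): b_i ≤ 4+i ∀i, a PF.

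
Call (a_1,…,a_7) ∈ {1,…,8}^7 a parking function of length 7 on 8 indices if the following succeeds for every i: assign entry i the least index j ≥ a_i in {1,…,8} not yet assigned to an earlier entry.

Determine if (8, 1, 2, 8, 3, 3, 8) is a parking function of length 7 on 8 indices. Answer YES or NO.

NO

Rearranged: b = (1, 2, 3, 3, 8, 8, 8).
  b_1=1 ≤ 2
  b_2=2 ≤ 3
  b_3=3 ≤ 4
  b_4=3 ≤ 5
  b_5=8 > 6
  fails at i=5 ⇒ NO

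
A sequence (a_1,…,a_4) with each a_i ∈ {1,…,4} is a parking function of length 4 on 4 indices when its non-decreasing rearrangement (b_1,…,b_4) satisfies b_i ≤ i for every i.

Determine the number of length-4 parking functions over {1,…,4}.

|PF(4,4)| = (4−4+1)·(4+1)^(4−1) = 1×125 = 125
E.g. (2,2,1,3) → sorted (1,2,2,3): b_i ≤ i ∀i, a PF.

125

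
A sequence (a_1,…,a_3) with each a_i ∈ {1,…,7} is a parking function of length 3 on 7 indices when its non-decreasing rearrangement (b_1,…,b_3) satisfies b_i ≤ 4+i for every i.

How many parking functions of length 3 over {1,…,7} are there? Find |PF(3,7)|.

320

Count = (7+1−3)·(7+1)^{3−1} = 5 · 64 = 320 (Konheim–Weiss)
Check (4,5,2) → sorted (2,4,5): b_i ≤ 4+i ∀i, a PF.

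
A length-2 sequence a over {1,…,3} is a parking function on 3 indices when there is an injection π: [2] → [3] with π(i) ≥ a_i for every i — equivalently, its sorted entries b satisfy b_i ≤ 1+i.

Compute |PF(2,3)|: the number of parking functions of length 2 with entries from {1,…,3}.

8

|PF| = 2·4^1 = 2×4 = 8 (Pollak)
Check (3,2) → sorted (2,3): b_i ≤ 1+i ∀i, a PF.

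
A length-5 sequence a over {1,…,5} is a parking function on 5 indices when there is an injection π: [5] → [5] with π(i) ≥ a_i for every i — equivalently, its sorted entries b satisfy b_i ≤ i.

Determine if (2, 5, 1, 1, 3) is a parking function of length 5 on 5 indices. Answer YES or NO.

Rearranged: b = (1, 1, 2, 3, 5).
  b_1=1 ≤ 1
  b_2=1 ≤ 2
  b_3=2 ≤ 3
  b_4=3 ≤ 4
  b_5=5 ≤ 5
All bounds hold ⇒ YES

YES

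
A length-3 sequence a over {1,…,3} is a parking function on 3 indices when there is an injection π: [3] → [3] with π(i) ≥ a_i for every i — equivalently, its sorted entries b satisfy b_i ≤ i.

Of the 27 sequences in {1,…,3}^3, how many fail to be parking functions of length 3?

11

#PF = 1·4^2 = 1×16 = 16 (Pollak)
Check (2,2,2) → sorted (2,2,2): b_1=2>1, not a PF.
3^3 − 16 = 27 − 16 = 11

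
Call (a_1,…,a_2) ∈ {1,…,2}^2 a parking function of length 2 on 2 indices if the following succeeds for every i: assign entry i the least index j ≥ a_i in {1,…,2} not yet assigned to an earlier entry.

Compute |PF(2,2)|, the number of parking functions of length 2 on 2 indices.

3

|PF| = (3−2)·3^(2−1) = 1 · 3 = 3 (Pollak)
E.g. (1,1) → sorted (1,1): b_i ≤ i ∀i, a PF.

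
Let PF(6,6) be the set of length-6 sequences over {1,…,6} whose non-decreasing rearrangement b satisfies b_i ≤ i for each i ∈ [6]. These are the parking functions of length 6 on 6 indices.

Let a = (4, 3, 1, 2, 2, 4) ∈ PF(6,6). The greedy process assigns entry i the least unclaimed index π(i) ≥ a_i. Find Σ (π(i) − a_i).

5

Σπ = 21 ({1..6} each once); Σa = 4+3+1+2+2+4 = 16; disp = 21−16 = 5.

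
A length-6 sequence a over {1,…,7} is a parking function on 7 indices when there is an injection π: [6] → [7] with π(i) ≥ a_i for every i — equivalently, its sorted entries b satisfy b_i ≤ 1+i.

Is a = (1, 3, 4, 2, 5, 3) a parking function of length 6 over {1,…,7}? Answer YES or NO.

YES

Rearranged: b = (1, 2, 3, 3, 4, 5).
  b_1=1 ≤ 2
  b_2=2 ≤ 3
  b_3=3 ≤ 4
  b_4=3 ≤ 5
  b_5=4 ≤ 6
  b_6=5 ≤ 7
All bounds hold ⇒ YES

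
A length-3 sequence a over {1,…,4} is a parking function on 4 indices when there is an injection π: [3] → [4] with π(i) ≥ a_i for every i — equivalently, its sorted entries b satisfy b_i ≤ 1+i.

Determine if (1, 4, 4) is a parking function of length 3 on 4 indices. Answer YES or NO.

Rearranged: b = (1, 4, 4).
  b_1=1 ≤ 2
  b_2=4 > 3
  fails at i=2 ⇒ NO

NO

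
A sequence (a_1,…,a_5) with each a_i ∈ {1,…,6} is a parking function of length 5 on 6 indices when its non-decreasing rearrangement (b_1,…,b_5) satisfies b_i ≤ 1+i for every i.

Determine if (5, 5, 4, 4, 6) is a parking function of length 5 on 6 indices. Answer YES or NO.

Order a: b = (4, 4, 5, 5, 6).
  b_1=4 > 2
  fails at i=1 ⇒ NO

NO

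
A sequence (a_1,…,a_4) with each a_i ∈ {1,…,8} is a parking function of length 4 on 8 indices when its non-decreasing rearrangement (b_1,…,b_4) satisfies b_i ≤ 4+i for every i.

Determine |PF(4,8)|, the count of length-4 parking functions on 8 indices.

3645

|PF(4,8)| = (8−4+1)·(8+1)^(4−1) = 5×729 = 3645
E.g. (4,4,5,6) → sorted (4,4,5,6): b_i ≤ 4+i ∀i, a PF.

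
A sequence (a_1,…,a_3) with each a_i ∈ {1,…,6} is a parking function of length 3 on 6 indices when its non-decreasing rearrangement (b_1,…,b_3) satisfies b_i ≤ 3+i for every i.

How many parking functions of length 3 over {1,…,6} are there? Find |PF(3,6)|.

196

#PF = (6−3+1)·(6+1)^(3−1) = 4×49 = 196
E.g. (2,1,5) → sorted (1,2,5): b_i ≤ 3+i ∀i, a PF.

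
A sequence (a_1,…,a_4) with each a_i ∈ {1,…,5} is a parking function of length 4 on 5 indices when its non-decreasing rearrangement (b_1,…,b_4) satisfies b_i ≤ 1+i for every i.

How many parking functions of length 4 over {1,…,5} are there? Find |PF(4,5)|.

Count = (6−4)·6^(4−1) = 2 · 216 = 432 (Konheim–Weiss)
One tuple (4,2,3,3) → sorted (2,3,3,4): b_i ≤ 1+i ∀i, a PF.

432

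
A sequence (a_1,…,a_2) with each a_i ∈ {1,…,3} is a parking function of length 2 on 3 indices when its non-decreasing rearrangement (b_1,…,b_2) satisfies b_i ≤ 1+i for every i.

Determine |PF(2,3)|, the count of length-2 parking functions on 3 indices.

8

#PF = (4−2)·4^(2−1) = 2 · 4 = 8 (Konheim–Weiss)
Check (2,2) → sorted (2,2): b_i ≤ 1+i ∀i, a PF.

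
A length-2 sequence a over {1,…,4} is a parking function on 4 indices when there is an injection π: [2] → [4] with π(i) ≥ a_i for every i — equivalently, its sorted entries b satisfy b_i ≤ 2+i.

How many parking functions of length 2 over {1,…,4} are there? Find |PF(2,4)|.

|PF| = (4−2+1)·(4+1)^(2−1) = 3×5 = 15
One tuple (2,2) → sorted (2,2): b_i ≤ 2+i ∀i, a PF.

15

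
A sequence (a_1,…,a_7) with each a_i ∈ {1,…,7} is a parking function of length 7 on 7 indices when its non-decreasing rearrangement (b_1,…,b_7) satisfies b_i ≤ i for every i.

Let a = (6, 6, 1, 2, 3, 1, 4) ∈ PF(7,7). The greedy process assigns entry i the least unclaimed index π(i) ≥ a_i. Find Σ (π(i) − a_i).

Σπ = 7·8/2 = 28 (π permutes [7]); Σa = 6+6+1+2+3+1+4 = 23; disp = 28−23 = 5.

5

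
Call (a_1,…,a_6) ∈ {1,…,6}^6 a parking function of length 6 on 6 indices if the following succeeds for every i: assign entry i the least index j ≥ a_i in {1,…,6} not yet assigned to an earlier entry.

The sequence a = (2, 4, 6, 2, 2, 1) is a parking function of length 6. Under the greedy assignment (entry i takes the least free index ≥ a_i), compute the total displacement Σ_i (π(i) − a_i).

Σπ = 21 ({1..6} each once); Σa = 2+4+6+2+2+1 = 17; disp = 21−17 = 4.

4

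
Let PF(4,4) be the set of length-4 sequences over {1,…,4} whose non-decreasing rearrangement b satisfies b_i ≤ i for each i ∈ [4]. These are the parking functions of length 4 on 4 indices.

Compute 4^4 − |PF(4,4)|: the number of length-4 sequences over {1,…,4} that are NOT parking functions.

|PF(4,4)| = (4+1−4)·(4+1)^{4−1} = 1 · 125 = 125 (Pollak)
One tuple (4,2,4,4) → sorted (2,4,4,4): b_1=2>1, not a PF.
4^4 − 125 = 256 − 125 = 131

131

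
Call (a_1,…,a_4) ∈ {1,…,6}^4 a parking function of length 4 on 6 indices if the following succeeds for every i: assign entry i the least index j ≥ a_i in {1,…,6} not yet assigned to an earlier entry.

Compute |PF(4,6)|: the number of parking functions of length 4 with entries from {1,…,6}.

Count = 3·7^3 = 3·343 = 1029
Check (1,4,6,4) → sorted (1,4,4,6): b_i ≤ 2+i ∀i, a PF.

1029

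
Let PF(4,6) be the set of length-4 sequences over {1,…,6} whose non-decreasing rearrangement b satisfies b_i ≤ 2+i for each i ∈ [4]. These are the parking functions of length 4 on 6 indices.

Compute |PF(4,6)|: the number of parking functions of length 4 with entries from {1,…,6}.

#PF = (6−4+1)·(6+1)^(4−1) = 3 · 343 = 1029
E.g. (2,2,2,3) → sorted (2,2,2,3): b_i ≤ 2+i ∀i, a PF.

1029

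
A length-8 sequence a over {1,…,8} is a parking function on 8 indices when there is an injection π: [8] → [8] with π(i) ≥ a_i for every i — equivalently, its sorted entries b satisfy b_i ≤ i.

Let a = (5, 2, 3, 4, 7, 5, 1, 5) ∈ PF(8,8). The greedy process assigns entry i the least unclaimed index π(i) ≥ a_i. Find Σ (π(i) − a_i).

Σπ = 36 ({1..8} each once); Σa = 5+2+3+4+7+5+1+5 = 32; disp = 36−32 = 4.

4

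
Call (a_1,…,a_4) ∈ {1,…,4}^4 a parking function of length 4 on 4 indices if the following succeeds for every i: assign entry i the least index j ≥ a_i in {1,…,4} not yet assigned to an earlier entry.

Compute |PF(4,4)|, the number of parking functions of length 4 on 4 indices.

125

|PF| = 1·5^3 = 1 · 125 = 125 (Pollak)
Check (3,4,1,1) → sorted (1,1,3,4): b_i ≤ i ∀i, a PF.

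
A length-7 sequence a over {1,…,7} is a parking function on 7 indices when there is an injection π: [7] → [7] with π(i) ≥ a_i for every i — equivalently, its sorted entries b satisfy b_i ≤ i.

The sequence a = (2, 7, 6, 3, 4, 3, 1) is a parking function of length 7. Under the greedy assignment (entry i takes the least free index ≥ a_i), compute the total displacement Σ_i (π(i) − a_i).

2

Σπ = 7·8/2 = 28 (π permutes [7]); Σa = 2+7+6+3+4+3+1 = 26; disp = 28−26 = 2.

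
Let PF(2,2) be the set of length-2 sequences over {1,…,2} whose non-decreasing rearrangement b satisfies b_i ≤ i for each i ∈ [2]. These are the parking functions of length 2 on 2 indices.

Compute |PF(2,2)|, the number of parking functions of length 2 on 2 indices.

3

Count = (3−2)·3^(2−1) = 1·3 = 3 (Konheim–Weiss)
Example (1,1) → sorted (1,1): b_i ≤ i ∀i, a PF.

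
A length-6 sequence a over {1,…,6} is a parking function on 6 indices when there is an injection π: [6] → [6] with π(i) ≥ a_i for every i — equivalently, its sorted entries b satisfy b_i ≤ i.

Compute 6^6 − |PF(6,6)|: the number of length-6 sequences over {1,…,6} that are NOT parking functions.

#PF = (6−6+1)·(6+1)^(6−1) = 1×16807 = 16807 (Konheim–Weiss)
Check (3,5,3,3,4,3) → sorted (3,3,3,3,4,5): b_1=3>1, not a PF.
Total 46656; non-PF = 46656−16807 = 29849

29849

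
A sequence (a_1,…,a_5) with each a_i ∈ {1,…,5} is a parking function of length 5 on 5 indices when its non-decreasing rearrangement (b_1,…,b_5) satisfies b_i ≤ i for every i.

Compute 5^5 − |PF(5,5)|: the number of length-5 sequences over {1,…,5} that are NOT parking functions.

1829

Count = (5−5+1)·(5+1)^(5−1) = 1×1296 = 1296 (Pollak)
E.g. (5,4,2,4,5) → sorted (2,4,4,5,5): b_1=2>1, not a PF.
5^5 − 1296 = 3125 − 1296 = 1829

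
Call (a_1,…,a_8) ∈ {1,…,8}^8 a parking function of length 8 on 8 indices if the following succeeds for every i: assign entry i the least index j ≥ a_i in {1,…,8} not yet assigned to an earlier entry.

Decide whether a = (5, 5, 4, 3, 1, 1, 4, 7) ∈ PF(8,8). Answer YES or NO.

Sorted: b = (1, 1, 3, 4, 4, 5, 5, 7).
  b_1=1 ≤ 1
  b_2=1 ≤ 2
  b_3=3 ≤ 3
  b_4=4 ≤ 4
  b_5=4 ≤ 5
  b_6=5 ≤ 6
  b_7=5 ≤ 7
  b_8=7 ≤ 8
All bounds hold ⇒ YES

YES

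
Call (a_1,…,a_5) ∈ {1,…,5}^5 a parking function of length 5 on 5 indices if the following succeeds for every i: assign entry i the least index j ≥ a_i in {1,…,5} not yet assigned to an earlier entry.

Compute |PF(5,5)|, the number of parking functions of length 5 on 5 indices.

#PF = 1·6^4 = 1·1296 = 1296 [KW]
One tuple (2,2,5,1,1) → sorted (1,1,2,2,5): b_i ≤ i ∀i, a PF.

1296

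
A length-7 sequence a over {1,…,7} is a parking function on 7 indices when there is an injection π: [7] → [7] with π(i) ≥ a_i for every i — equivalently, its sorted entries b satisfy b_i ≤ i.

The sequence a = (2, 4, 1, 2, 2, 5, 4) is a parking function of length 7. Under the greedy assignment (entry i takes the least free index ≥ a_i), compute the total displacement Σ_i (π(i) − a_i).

Σπ = 7·8/2 = 28 (π permutes [7]); Σa = 2+4+1+2+2+5+4 = 20; disp = 28−20 = 8.

8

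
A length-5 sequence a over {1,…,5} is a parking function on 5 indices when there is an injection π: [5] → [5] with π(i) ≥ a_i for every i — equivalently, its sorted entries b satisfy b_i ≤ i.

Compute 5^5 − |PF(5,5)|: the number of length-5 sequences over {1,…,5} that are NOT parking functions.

#PF = (5−5+1)·(5+1)^(5−1) = 1×1296 = 1296
Example (4,4,5,5,5) → sorted (4,4,5,5,5): b_1=4>1, not a PF.
Total 3125; non-PF = 3125−1296 = 1829

1829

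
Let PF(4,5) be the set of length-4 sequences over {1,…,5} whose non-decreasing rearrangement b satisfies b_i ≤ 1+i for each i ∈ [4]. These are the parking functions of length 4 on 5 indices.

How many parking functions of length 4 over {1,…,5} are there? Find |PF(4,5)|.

432

#PF = 2·6^3 = 2·216 = 432 (Konheim–Weiss)
One tuple (2,1,1,2) → sorted (1,1,2,2): b_i ≤ 1+i ∀i, a PF.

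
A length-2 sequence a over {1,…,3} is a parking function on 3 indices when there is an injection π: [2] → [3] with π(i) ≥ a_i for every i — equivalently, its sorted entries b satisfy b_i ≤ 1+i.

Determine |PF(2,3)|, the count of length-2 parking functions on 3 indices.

8

#PF = (4−2)·4^(2−1) = 2×4 = 8 [KW]
Check (2,3) → sorted (2,3): b_i ≤ 1+i ∀i, a PF.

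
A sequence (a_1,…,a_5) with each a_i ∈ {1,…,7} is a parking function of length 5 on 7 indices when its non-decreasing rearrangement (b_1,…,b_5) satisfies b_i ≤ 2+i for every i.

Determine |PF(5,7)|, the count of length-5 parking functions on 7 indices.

|PF(5,7)| = 3·8^4 = 3×4096 = 12288 [KW]
One tuple (3,1,1,5,7) → sorted (1,1,3,5,7): b_i ≤ 2+i ∀i, a PF.

12288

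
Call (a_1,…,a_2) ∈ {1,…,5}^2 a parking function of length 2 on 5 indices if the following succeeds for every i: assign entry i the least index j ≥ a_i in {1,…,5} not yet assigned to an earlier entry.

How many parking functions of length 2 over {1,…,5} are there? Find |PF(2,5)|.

|PF| = (6−2)·6^(2−1) = 4×6 = 24 [KW]
E.g. (1,1) → sorted (1,1): b_i ≤ 3+i ∀i, a PF.

24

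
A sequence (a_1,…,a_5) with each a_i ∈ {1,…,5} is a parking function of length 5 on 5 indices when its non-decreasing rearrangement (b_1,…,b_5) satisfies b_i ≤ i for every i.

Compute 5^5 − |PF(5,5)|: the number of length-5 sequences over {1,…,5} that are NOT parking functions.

1829

|PF(5,5)| = (5+1−5)·(5+1)^{5−1} = 1 · 1296 = 1296 [KW]
Check (4,3,5,5,3) → sorted (3,3,4,5,5): b_1=3>1, not a PF.
Total 3125; non-PF = 3125−1296 = 1829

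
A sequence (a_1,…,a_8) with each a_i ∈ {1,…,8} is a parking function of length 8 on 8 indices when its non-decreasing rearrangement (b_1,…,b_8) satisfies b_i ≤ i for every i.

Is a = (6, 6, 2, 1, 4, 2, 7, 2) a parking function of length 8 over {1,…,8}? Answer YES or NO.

YES

Rearranged: b = (1, 2, 2, 2, 4, 6, 6, 7).
  b_1=1 ≤ 1
  b_2=2 ≤ 2
  b_3=2 ≤ 3
  b_4=2 ≤ 4
  b_5=4 ≤ 5
  b_6=6 ≤ 6
  b_7=6 ≤ 7
  b_8=7 ≤ 8
All bounds hold ⇒ YES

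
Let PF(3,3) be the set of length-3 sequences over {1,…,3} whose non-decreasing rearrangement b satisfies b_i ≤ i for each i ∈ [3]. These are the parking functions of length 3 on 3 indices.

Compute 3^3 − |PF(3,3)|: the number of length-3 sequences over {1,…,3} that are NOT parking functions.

11

#PF = (4−3)·4^(3−1) = 1×16 = 16 (Konheim–Weiss)
E.g. (3,3,3) → sorted (3,3,3): b_1=3>1, not a PF.
3^3 − 16 = 27 − 16 = 11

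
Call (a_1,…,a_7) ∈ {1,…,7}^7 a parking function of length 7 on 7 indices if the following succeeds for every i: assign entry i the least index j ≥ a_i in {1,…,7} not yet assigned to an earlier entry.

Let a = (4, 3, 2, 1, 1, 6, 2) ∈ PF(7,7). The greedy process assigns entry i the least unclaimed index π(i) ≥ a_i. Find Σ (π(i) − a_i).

9

Σπ(i) = 1+…+7 = 28; Σa = 4+3+2+1+1+6+2 = 19; disp = 28−19 = 9.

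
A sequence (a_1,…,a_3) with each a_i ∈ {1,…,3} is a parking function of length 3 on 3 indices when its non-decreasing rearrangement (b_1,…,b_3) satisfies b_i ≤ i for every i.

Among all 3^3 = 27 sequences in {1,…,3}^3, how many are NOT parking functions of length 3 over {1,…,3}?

11

Count = (3−3+1)·(3+1)^(3−1) = 1·16 = 16 [KW]
E.g. (3,1,3) → sorted (1,3,3): b_2=3>2, not a PF.
So 27 − 16 = 11 fail.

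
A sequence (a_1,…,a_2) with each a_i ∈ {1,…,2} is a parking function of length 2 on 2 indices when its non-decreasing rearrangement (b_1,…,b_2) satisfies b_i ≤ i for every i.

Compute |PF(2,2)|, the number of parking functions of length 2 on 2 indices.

Count = 1·3^1 = 1 · 3 = 3
Check (1,1) → sorted (1,1): b_i ≤ i ∀i, a PF.

3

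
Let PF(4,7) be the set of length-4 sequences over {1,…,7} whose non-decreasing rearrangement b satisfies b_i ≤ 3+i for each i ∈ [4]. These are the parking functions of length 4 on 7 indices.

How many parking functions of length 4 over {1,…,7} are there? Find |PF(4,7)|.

2048

|PF(4,7)| = (7+1−4)·(7+1)^{4−1} = 4 · 512 = 2048
E.g. (1,2,1,3) → sorted (1,1,2,3): b_i ≤ 3+i ∀i, a PF.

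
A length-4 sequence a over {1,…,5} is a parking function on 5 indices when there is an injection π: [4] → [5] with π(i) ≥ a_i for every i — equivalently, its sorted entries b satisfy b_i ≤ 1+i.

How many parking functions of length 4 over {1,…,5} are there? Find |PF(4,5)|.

432

|PF| = (5+1−4)·(5+1)^{4−1} = 2·216 = 432
Check (3,2,4,1) → sorted (1,2,3,4): b_i ≤ 1+i ∀i, a PF.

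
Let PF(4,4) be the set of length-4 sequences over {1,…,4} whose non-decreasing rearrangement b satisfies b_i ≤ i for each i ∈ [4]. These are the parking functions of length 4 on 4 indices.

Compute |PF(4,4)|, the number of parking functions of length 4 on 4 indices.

125

|PF| = (5−4)·5^(4−1) = 1·125 = 125 [KW]
E.g. (1,3,2,3) → sorted (1,2,3,3): b_i ≤ i ∀i, a PF.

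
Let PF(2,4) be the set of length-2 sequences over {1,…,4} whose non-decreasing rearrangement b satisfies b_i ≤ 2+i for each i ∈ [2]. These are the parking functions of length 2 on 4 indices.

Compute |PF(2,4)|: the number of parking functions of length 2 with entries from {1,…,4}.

15

Count = (4−2+1)·(4+1)^(2−1) = 3·5 = 15 (Konheim–Weiss)
Check (1,1) → sorted (1,1): b_i ≤ 2+i ∀i, a PF.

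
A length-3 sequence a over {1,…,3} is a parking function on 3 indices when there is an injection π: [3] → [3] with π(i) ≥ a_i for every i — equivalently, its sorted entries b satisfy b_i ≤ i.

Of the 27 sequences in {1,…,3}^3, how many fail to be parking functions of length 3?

11

|PF(3,3)| = (4−3)·4^(3−1) = 1 · 16 = 16 (Pollak)
One tuple (2,3,3) → sorted (2,3,3): b_1=2>1, not a PF.
3^3 − 16 = 27 − 16 = 11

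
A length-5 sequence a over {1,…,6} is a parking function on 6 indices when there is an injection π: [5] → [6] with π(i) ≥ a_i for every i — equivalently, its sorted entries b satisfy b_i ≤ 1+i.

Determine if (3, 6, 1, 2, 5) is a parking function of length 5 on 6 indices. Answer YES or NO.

Sorted: b = (1, 2, 3, 5, 6).
  b_1=1 ≤ 2
  b_2=2 ≤ 3
  b_3=3 ≤ 4
  b_4=5 ≤ 5
  b_5=6 ≤ 6
All bounds hold ⇒ YES

YES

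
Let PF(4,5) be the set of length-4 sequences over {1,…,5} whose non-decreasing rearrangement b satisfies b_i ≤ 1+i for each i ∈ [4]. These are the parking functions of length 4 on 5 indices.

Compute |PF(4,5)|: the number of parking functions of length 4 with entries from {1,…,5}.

|PF(4,5)| = (5+1−4)·(5+1)^{4−1} = 2 · 216 = 432 [KW]
Check (3,4,1,4) → sorted (1,3,4,4): b_i ≤ 1+i ∀i, a PF.

432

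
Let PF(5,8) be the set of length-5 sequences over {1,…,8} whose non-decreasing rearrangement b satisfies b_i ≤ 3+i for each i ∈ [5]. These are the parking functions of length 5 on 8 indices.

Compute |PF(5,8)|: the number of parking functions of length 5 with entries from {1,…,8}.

#PF = (9−5)·9^(5−1) = 4·6561 = 26244 (Konheim–Weiss)
One tuple (5,1,3,2,6) → sorted (1,2,3,5,6): b_i ≤ 3+i ∀i, a PF.

26244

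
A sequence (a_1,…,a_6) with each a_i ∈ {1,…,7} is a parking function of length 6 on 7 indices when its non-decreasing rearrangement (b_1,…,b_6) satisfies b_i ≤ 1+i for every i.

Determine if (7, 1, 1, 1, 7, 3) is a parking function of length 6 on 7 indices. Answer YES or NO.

Sorted: b = (1, 1, 1, 3, 7, 7).
  b_1=1 ≤ 2
  b_2=1 ≤ 3
  b_3=1 ≤ 4
  b_4=3 ≤ 5
  b_5=7 > 6
  fails at i=5 ⇒ NO

NO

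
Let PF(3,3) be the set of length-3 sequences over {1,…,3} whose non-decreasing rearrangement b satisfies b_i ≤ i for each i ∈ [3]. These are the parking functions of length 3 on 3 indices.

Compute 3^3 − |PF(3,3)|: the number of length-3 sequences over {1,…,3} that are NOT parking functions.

11

#PF = (3−3+1)·(3+1)^(3−1) = 1·16 = 16 [KW]
E.g. (2,3,3) → sorted (2,3,3): b_1=2>1, not a PF.
3^3 − 16 = 27 − 16 = 11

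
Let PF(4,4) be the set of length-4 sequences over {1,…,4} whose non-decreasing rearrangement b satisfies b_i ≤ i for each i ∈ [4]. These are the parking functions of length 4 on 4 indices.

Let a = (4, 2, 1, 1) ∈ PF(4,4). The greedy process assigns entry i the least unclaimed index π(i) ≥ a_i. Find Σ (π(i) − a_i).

2

Σπ = 10 ({1..4} each once); Σa = 4+2+1+1 = 8; disp = 10−8 = 2.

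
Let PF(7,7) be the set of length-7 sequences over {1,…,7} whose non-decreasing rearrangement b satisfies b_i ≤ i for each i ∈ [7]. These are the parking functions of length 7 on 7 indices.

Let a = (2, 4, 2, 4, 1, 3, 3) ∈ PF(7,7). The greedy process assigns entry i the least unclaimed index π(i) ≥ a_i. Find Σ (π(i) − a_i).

Σπ = 28 ({1..7} each once); Σa = 2+4+2+4+1+3+3 = 19; disp = 28−19 = 9.

9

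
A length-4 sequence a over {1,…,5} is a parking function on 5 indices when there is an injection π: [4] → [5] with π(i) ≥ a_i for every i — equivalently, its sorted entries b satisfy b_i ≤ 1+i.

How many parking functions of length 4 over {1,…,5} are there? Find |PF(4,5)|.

|PF(4,5)| = (5+1−4)·(5+1)^{4−1} = 2×216 = 432 (Pollak)
One tuple (5,2,3,2) → sorted (2,2,3,5): b_i ≤ 1+i ∀i, a PF.

432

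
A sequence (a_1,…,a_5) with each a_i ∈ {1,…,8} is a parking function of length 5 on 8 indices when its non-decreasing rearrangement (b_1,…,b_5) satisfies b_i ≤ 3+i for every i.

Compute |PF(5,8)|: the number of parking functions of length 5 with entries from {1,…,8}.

26244

Count = 4·9^4 = 4 · 6561 = 26244 [KW]
One tuple (3,8,4,3,5) → sorted (3,3,4,5,8): b_i ≤ 3+i ∀i, a PF.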